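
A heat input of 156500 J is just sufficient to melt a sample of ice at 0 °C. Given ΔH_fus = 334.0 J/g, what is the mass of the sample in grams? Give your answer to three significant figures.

m = q / ΔH_fus = 156500 J / 334.0 J/g = 469 g

m = 469 g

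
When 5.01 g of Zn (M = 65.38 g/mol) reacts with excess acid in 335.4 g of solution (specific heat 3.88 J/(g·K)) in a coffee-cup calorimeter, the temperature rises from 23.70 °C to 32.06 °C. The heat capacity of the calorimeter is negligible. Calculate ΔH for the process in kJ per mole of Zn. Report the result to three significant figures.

|ΔT| = |32.06 − 23.70| = 8.36 °C
|q_surr| = (335.4 × 3.88) × 8.36 = 1301.352 × 8.36 = 10880 J
n(Zn) = 5.01 / 65.38 = 0.07663 mol
Temperature rose, so q_rxn = −|q_surr| = -10.88 kJ
ΔH = q_rxn / n = -142.0 kJ/mol

ΔH = -142 kJ/mol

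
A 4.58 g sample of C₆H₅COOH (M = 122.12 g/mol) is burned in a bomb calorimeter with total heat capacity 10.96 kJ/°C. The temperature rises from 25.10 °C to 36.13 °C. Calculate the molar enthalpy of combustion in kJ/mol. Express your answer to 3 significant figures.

ΔH = -3220 kJ/mol

ΔT = 36.13 − 25.10 = 11.03 °C
q_cal = C_cal × ΔT = 10.96 × 11.03 = 120.8888 kJ
n = 4.58 / 122.12 = 0.03750 mol
q_rxn = −q_cal = -120.8888 kJ
ΔH = -120.8888 / 0.03750 = -3224 kJ/mol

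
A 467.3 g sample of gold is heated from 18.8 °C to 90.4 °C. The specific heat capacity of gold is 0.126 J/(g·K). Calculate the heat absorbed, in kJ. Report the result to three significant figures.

q = m c ΔT = 467.3 × 0.126 × (90.4 − 18.8)
q = 467.3 × 0.126 × 71.6 = 4216 J = 4.22 kJ

q = 4.22 kJ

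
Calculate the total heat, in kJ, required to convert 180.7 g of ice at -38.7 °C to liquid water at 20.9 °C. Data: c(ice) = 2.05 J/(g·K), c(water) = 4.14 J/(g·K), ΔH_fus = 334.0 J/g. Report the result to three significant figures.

q1 (heat ice -38.7→0.0 °C): 180.7 × 2.05 × 38.7 = 14336 J
q2 (melt at 0 °C): 180.7 × 334.0 = 60354 J
q3 (heat water 0.0→20.9 °C): 180.7 × 4.14 × 20.9 = 15635 J
Total: 14336 + 60354 + 15635 = 90325 J = 90.3 kJ

q = 90.3 kJ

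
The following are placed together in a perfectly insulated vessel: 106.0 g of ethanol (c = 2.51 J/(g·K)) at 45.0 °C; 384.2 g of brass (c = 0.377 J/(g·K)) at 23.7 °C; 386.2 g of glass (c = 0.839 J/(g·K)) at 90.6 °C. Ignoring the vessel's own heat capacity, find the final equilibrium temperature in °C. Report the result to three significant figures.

T_f = 60.9 °C

Σ mᵢcᵢ(T − Tᵢ) = 0  ⇒  T = Σ mᵢcᵢTᵢ / Σ mᵢcᵢ
Σ mᵢcᵢ = 106.0×2.51 + 384.2×0.377 + 386.2×0.839 = 734.9252
Σ mᵢcᵢTᵢ = 266.06×45.0 + 144.8434×23.7 + 324.0218×90.6 = 44762
T = 44762 / 734.9252 = 60.91 °C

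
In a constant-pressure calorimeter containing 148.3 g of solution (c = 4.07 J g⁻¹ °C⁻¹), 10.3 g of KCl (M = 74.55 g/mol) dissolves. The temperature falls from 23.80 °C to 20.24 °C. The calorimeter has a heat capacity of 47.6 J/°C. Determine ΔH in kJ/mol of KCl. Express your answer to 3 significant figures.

|ΔT| = |20.24 − 23.80| = 3.56 °C
|q_surr| = (148.3 × 4.07 + 47.6) × 3.56 = 651.181 × 3.56 = 2318 J
n(KCl) = 10.3 / 74.55 = 0.1382 mol
Temperature fell, so q_rxn = +|q_surr| = 2.318 kJ
ΔH = q_rxn / n = 16.77 kJ/mol

ΔH = 16.8 kJ/mol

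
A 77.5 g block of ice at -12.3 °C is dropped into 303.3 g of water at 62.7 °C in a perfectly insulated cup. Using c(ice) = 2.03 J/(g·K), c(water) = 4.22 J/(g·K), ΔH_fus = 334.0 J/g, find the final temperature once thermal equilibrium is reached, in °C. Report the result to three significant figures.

T_f = 32.6 °C

Heat to bring ice to 0 °C and melt it: q₁ = 77.5×2.03×12.3 + 77.5×334.0 = 27820 J
Heat the water can supply cooling to 0 °C: 303.3×4.22×62.7 = 80251.4 J > q₁, so all ice melts.
Energy balance: 303.3×4.22×(62.7 − T) = 27820 + 77.5×4.22×(T − 0)
1279.926(62.7 − T) = 27820 + 327.05 T
80251.4 − 27820 = 1606.976 T
T = 52431.4 / 1606.976 = 32.63 °C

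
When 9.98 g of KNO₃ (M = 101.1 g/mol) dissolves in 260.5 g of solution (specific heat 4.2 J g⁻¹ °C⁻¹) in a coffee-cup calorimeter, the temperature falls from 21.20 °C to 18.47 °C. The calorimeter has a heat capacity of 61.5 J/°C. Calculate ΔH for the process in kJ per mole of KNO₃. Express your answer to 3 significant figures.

ΔH = 32.0 kJ/mol

|ΔT| = |18.47 − 21.20| = 2.73 °C
|q_surr| = (260.5 × 4.2 + 61.5) × 2.73 = 1155.6 × 2.73 = 3155 J
n(KNO₃) = 9.98 / 101.1 = 0.09871 mol
Temperature fell, so q_rxn = +|q_surr| = 3.155 kJ
ΔH = q_rxn / n = 31.96 kJ/mol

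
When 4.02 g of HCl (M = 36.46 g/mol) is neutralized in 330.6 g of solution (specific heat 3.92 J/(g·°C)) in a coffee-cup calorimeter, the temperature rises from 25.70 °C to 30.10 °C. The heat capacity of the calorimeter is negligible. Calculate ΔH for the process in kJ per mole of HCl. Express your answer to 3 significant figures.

ΔH = -51.7 kJ/mol

|ΔT| = |30.10 − 25.70| = 4.40 °C
|q_surr| = (330.6 × 3.92) × 4.40 = 1295.952 × 4.40 = 5702 J
n(HCl) = 4.02 / 36.46 = 0.1103 mol
Temperature rose, so q_rxn = −|q_surr| = -5.702 kJ
ΔH = q_rxn / n = -51.70 kJ/mol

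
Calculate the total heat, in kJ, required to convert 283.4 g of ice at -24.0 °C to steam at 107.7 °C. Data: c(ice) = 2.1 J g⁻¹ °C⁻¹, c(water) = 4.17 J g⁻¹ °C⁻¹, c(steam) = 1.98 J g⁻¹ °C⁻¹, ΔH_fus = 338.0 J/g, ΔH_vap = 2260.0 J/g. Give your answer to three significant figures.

q = 873 kJ

q1 (heat ice -24.0→0.0 °C): 283.4 × 2.1 × 24.0 = 14283 J
q2 (melt at 0 °C): 283.4 × 338.0 = 95789 J
q3 (heat water 0.0→100.0 °C): 283.4 × 4.17 × 100.0 = 118178 J
q4 (vaporize at 100 °C): 283.4 × 2260.0 = 640484 J
q5 (heat steam 100.0→107.7 °C): 283.4 × 1.98 × 7.7 = 4321 J
Total: 14283 + 95789 + 118178 + 640484 + 4321 = 873055 J = 873 kJ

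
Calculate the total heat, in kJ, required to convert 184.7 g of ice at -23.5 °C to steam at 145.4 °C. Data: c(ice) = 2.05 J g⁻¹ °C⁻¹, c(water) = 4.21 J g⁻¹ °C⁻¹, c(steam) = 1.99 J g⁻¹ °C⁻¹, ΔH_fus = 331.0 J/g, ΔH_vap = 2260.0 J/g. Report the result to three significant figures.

q = 582 kJ

q1 (heat ice -23.5→0.0 °C): 184.7 × 2.05 × 23.5 = 8898 J
q2 (melt at 0 °C): 184.7 × 331.0 = 61136 J
q3 (heat water 0.0→100.0 °C): 184.7 × 4.21 × 100.0 = 77759 J
q4 (vaporize at 100 °C): 184.7 × 2260.0 = 417422 J
q5 (heat steam 100.0→145.4 °C): 184.7 × 1.99 × 45.4 = 16687 J
Total: 8898 + 61136 + 77759 + 417422 + 16687 = 581902 J = 582 kJ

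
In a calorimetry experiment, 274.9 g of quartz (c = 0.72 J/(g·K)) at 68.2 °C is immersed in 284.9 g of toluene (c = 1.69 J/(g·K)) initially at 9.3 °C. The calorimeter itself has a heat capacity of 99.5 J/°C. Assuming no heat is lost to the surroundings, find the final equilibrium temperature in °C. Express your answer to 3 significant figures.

Heat lost by quartz = heat gained by toluene + calorimeter.
(274.9)(0.72)(68.2 − T) = [(284.9)(1.69) + 99.5](T − 9.3)
197.928 (68.2 − T) = 580.981 (T − 9.3)
13499 − 197.928 T = 580.981 T − 5403.1
18902.1 = 778.909 T
T = 24.27 °C

T_f = 24.3 °C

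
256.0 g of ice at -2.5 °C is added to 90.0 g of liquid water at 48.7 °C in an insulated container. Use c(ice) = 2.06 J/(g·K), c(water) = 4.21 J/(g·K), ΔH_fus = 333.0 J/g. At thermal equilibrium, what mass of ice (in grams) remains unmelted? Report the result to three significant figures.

m_ice remaining = 205 g

Heat to warm all ice to 0 °C: 256.0×2.06×2.5 = 1318.4 J
Heat released by water cooling to 0 °C: 90.0×4.21×48.7 = 18452 J
18452 J < 1318.4 + 256.0×333.0 = 86566.4 J, so not all ice melts; final T = 0 °C.
Heat left for melting: 18452 − 1318.4 = 17133.6 J
Mass melted = 17133.6 / 333.0 = 51.45 g
Ice remaining = 256.0 − 51.45 = 204.55 g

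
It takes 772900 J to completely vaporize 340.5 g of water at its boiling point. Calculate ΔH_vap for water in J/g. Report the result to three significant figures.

ΔH_vap = 2270 J/g

ΔH_vap = q / m = 772900 / 340.5 = 2270 J/g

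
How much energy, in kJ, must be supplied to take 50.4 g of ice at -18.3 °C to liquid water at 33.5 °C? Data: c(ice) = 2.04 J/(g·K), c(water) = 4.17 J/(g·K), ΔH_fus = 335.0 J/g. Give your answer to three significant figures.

q = 25.8 kJ

q1 (heat ice -18.3→0.0 °C): 50.4 × 2.04 × 18.3 = 1882 J
q2 (melt at 0 °C): 50.4 × 335.0 = 16884 J
q3 (heat water 0.0→33.5 °C): 50.4 × 4.17 × 33.5 = 7041 J
Total: 1882 + 16884 + 7041 = 25807 J = 25.8 kJ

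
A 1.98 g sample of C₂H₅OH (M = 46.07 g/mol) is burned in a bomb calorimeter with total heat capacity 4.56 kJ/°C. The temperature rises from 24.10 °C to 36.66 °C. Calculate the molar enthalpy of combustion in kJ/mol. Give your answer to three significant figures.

ΔH = -1330 kJ/mol

ΔT = 36.66 − 24.10 = 12.56 °C
q_cal = C_cal × ΔT = 4.56 × 12.56 = 57.2736 kJ
n = 1.98 / 46.07 = 0.04298 mol
q_rxn = −q_cal = -57.2736 kJ
ΔH = -57.2736 / 0.04298 = -1333 kJ/mol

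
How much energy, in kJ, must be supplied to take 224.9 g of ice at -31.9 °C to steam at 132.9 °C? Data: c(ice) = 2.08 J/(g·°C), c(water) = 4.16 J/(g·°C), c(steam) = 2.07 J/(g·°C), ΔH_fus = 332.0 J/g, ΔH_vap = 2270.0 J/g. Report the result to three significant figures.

q1 (heat ice -31.9→0.0 °C): 224.9 × 2.08 × 31.9 = 14923 J
q2 (melt at 0 °C): 224.9 × 332.0 = 74667 J
q3 (heat water 0.0→100.0 °C): 224.9 × 4.16 × 100.0 = 93558 J
q4 (vaporize at 100 °C): 224.9 × 2270.0 = 510523 J
q5 (heat steam 100.0→132.9 °C): 224.9 × 2.07 × 32.9 = 15316 J
Total: 14923 + 74667 + 93558 + 510523 + 15316 = 708987 J = 709 kJ

q = 709 kJ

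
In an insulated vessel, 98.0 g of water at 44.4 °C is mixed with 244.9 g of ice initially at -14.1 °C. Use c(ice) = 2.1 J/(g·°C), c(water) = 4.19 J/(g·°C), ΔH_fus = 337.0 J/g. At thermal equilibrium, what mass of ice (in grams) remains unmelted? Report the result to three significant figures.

m_ice remaining = 212 g

Heat to warm all ice to 0 °C: 244.9×2.1×14.1 = 7251.5 J
Heat released by water cooling to 0 °C: 98.0×4.19×44.4 = 18232 J
18232 J < 7251.5 + 244.9×337.0 = 89782.8 J, so not all ice melts; final T = 0 °C.
Heat left for melting: 18232 − 7251.5 = 10980.5 J
Mass melted = 10980.5 / 337.0 = 32.58 g
Ice remaining = 244.9 − 32.58 = 212.32 g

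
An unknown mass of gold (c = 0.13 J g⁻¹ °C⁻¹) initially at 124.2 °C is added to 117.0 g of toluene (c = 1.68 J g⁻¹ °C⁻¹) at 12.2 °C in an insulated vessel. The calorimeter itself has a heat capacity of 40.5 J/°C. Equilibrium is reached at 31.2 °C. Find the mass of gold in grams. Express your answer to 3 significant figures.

q_gained = (117.0 × 1.68 + 40.5) × (31.2 − 12.2) = 4504 J
q_lost = m × 0.13 × (124.2 − 31.2) = 12.09 m
m = 4504 / 12.09 = 373 g

m = 373 g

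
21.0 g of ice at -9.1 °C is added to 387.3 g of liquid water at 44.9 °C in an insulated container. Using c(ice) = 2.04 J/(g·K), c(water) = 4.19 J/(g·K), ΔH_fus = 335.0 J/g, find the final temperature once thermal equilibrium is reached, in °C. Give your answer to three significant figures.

T_f = 38.3 °C

Heat to bring ice to 0 °C and melt it: q₁ = 21.0×2.04×9.1 + 21.0×335.0 = 7424.8 J
Heat the water can supply cooling to 0 °C: 387.3×4.19×44.9 = 72863.1 J > q₁, so all ice melts.
Energy balance: 387.3×4.19×(44.9 − T) = 7424.8 + 21.0×4.19×(T − 0)
1622.787(44.9 − T) = 7424.8 + 87.99 T
72863.1 − 7424.8 = 1710.777 T
T = 65438.3 / 1710.777 = 38.25 °C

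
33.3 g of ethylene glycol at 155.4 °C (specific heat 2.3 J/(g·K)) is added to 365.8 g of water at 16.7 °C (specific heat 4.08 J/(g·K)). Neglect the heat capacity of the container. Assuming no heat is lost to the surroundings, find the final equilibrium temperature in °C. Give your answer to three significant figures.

Heat lost by ethylene glycol = heat gained by water.
(33.3)(2.3)(155.4 − T) = (365.8)(4.08)(T − 16.7)
76.59 (155.4 − T) = 1492.464 (T − 16.7)
11902 − 76.59 T = 1492.464 T − 24924
36826 = 1569.054 T
T = 23.47 °C

T_f = 23.5 °C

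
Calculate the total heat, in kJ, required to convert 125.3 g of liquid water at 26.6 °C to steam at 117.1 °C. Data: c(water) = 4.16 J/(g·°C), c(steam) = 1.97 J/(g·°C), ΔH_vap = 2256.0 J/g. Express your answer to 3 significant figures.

q = 325 kJ

q1 (heat water 26.6→100.0 °C): 125.3 × 4.16 × 73.4 = 38260 J
q2 (vaporize at 100 °C): 125.3 × 2256.0 = 282677 J
q3 (heat steam 100.0→117.1 °C): 125.3 × 1.97 × 17.1 = 4221 J
Total: 38260 + 282677 + 4221 = 325158 J = 325 kJ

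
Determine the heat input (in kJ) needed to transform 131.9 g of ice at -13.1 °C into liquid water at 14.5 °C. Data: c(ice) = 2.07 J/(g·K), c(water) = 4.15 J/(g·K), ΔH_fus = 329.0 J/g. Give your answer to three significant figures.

q1 (heat ice -13.1→0.0 °C): 131.9 × 2.07 × 13.1 = 3577 J
q2 (melt at 0 °C): 131.9 × 329.0 = 43395 J
q3 (heat water 0.0→14.5 °C): 131.9 × 4.15 × 14.5 = 7937 J
Total: 3577 + 43395 + 7937 = 54909 J = 54.9 kJ

q = 54.9 kJ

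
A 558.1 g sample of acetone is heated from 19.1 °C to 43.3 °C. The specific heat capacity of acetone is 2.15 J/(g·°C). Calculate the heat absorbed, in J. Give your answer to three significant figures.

q = m c ΔT = 558.1 × 2.15 × (43.3 − 19.1)
q = 558.1 × 2.15 × 24.2 = 29040 J

q = 29000 J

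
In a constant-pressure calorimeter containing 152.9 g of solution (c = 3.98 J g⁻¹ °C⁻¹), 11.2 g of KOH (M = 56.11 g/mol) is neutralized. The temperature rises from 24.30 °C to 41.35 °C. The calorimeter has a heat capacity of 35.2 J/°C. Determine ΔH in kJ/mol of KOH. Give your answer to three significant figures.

|ΔT| = |41.35 − 24.30| = 17.05 °C
|q_surr| = (152.9 × 3.98 + 35.2) × 17.05 = 643.742 × 17.05 = 10980 J
n(KOH) = 11.2 / 56.11 = 0.1996 mol
Temperature rose, so q_rxn = −|q_surr| = -10.98 kJ
ΔH = q_rxn / n = -55.01 kJ/mol

ΔH = -55.0 kJ/mol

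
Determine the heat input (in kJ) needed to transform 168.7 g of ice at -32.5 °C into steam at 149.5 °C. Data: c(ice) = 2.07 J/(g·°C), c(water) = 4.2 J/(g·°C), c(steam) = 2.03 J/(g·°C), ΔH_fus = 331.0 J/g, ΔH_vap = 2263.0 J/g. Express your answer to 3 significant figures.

q = 537 kJ

q1 (heat ice -32.5→0.0 °C): 168.7 × 2.07 × 32.5 = 11349 J
q2 (melt at 0 °C): 168.7 × 331.0 = 55840 J
q3 (heat water 0.0→100.0 °C): 168.7 × 4.2 × 100.0 = 70854 J
q4 (vaporize at 100 °C): 168.7 × 2263.0 = 381768 J
q5 (heat steam 100.0→149.5 °C): 168.7 × 2.03 × 49.5 = 16952 J
Total: 11349 + 55840 + 70854 + 381768 + 16952 = 536763 J = 537 kJ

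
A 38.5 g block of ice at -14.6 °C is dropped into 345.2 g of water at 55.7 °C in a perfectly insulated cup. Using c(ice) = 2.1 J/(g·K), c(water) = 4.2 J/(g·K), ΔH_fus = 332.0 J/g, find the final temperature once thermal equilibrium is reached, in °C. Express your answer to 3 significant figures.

T_f = 41.4 °C

Heat to bring ice to 0 °C and melt it: q₁ = 38.5×2.1×14.6 + 38.5×332.0 = 13962 J
Heat the water can supply cooling to 0 °C: 345.2×4.2×55.7 = 80756.1 J > q₁, so all ice melts.
Energy balance: 345.2×4.2×(55.7 − T) = 13962 + 38.5×4.2×(T − 0)
1449.84(55.7 − T) = 13962 + 161.7 T
80756.1 − 13962 = 1611.54 T
T = 66794.1 / 1611.54 = 41.447 °C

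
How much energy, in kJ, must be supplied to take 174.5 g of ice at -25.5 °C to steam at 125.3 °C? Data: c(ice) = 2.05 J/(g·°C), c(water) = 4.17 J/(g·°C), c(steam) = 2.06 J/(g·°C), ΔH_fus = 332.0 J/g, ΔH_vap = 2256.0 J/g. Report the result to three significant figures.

q1 (heat ice -25.5→0.0 °C): 174.5 × 2.05 × 25.5 = 9122 J
q2 (melt at 0 °C): 174.5 × 332.0 = 57934 J
q3 (heat water 0.0→100.0 °C): 174.5 × 4.17 × 100.0 = 72767 J
q4 (vaporize at 100 °C): 174.5 × 2256.0 = 393672 J
q5 (heat steam 100.0→125.3 °C): 174.5 × 2.06 × 25.3 = 9095 J
Total: 9122 + 57934 + 72767 + 393672 + 9095 = 542590 J = 543 kJ

q = 543 kJ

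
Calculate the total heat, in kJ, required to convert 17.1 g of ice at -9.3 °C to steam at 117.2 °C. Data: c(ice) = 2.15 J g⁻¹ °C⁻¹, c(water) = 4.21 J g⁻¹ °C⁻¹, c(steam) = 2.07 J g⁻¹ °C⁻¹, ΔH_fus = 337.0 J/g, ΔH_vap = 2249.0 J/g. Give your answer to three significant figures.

q1 (heat ice -9.3→0.0 °C): 17.1 × 2.15 × 9.3 = 342 J
q2 (melt at 0 °C): 17.1 × 337.0 = 5763 J
q3 (heat water 0.0→100.0 °C): 17.1 × 4.21 × 100.0 = 7199 J
q4 (vaporize at 100 °C): 17.1 × 2249.0 = 38458 J
q5 (heat steam 100.0→117.2 °C): 17.1 × 2.07 × 17.2 = 609 J
Total: 342 + 5763 + 7199 + 38458 + 609 = 52371 J = 52.4 kJ

q = 52.4 kJ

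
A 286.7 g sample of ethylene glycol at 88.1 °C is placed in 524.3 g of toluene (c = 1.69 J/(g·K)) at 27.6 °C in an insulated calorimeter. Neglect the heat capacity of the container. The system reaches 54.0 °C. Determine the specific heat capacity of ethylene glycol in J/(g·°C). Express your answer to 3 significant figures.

q_gained = (524.3 × 1.69) × (54.0 − 27.6) = 23390 J
q_lost = 286.7 × c × (88.1 − 54.0) = 9776.47 c
Set equal: c = 23390 / 9776.47 = 2.39 J/(g·°C)

c = 2.39 J/(g·°C)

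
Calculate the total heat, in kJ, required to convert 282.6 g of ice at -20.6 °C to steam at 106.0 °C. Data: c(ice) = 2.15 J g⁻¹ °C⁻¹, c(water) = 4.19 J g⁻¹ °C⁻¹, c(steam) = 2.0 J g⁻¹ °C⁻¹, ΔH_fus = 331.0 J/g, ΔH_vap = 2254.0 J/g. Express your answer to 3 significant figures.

q = 865 kJ

q1 (heat ice -20.6→0.0 °C): 282.6 × 2.15 × 20.6 = 12516 J
q2 (melt at 0 °C): 282.6 × 331.0 = 93541 J
q3 (heat water 0.0→100.0 °C): 282.6 × 4.19 × 100.0 = 118409 J
q4 (vaporize at 100 °C): 282.6 × 2254.0 = 636980 J
q5 (heat steam 100.0→106.0 °C): 282.6 × 2.0 × 6.0 = 3391 J
Total: 12516 + 93541 + 118409 + 636980 + 3391 = 864837 J = 865 kJ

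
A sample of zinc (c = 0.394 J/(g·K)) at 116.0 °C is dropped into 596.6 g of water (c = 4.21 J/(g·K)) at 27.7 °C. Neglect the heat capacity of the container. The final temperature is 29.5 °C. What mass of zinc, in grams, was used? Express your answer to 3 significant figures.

q_gained = (596.6 × 4.21) × (29.5 − 27.7) = 4521 J
q_lost = m × 0.394 × (116.0 − 29.5) = 34.081 m
m = 4521 / 34.081 = 133 g

m = 133 g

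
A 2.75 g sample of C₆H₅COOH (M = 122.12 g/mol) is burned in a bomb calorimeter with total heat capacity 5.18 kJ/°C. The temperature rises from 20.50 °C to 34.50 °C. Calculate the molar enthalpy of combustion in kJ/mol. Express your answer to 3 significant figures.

ΔH = -3220 kJ/mol

ΔT = 34.50 − 20.50 = 14.00 °C
q_cal = C_cal × ΔT = 5.18 × 14.00 = 72.52 kJ
n = 2.75 / 122.12 = 0.02252 mol
q_rxn = −q_cal = -72.52 kJ
ΔH = -72.52 / 0.02252 = -3220 kJ/mol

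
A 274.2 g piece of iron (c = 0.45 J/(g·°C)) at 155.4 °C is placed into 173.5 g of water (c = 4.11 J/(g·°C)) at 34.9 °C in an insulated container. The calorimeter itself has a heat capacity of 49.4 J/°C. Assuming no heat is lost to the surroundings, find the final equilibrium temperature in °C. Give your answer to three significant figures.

T_f = 51.7 °C

Heat lost by iron = heat gained by water + calorimeter.
(274.2)(0.45)(155.4 − T) = [(173.5)(4.11) + 49.4](T − 34.9)
123.39 (155.4 − T) = 762.485 (T − 34.9)
19175 − 123.39 T = 762.485 T − 26611
45786 = 885.875 T
T = 51.68 °C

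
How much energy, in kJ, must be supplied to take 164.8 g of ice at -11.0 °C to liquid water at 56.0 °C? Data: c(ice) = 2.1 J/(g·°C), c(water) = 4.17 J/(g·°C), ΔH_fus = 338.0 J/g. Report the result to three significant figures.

q = 98.0 kJ

q1 (heat ice -11.0→0.0 °C): 164.8 × 2.1 × 11.0 = 3807 J
q2 (melt at 0 °C): 164.8 × 338.0 = 55702 J
q3 (heat water 0.0→56.0 °C): 164.8 × 4.17 × 56.0 = 38484 J
Total: 3807 + 55702 + 38484 = 97993 J = 98.0 kJ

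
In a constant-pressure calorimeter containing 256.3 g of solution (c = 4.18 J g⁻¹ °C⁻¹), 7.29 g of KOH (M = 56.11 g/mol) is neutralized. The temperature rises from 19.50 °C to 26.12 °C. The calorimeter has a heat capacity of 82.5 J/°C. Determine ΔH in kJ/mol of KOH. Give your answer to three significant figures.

|ΔT| = |26.12 − 19.50| = 6.62 °C
|q_surr| = (256.3 × 4.18 + 82.5) × 6.62 = 1153.834 × 6.62 = 7638 J
n(KOH) = 7.29 / 56.11 = 0.1299 mol
Temperature rose, so q_rxn = −|q_surr| = -7.638 kJ
ΔH = q_rxn / n = -58.80 kJ/mol

ΔH = -58.8 kJ/mol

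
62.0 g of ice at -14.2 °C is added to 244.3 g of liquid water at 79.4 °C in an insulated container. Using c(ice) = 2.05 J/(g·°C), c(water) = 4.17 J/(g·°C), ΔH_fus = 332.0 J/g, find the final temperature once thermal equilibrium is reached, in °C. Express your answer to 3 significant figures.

Heat to bring ice to 0 °C and melt it: q₁ = 62.0×2.05×14.2 + 62.0×332.0 = 22389 J
Heat the water can supply cooling to 0 °C: 244.3×4.17×79.4 = 80887.2 J > q₁, so all ice melts.
Energy balance: 244.3×4.17×(79.4 − T) = 22389 + 62.0×4.17×(T − 0)
1018.731(79.4 − T) = 22389 + 258.54 T
80887.2 − 22389 = 1277.271 T
T = 58498.2 / 1277.271 = 45.80 °C

T_f = 45.8 °C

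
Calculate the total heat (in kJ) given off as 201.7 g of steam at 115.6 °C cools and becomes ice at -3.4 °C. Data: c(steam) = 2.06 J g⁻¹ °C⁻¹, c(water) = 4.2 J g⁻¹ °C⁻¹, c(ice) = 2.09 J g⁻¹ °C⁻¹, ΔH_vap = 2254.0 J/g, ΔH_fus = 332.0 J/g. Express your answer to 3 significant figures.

q1 (cool steam 115.6→100 °C): 201.7 × 2.06 × 15.6 = 6482 J
q2 (condense at 100 °C): 201.7 × 2254.0 = 454632 J
q3 (cool water 100→0 °C): 201.7 × 4.2 × 100.0 = 84714 J
q4 (freeze at 0 °C): 201.7 × 332.0 = 66964 J
q5 (cool ice 0→-3.4 °C): 201.7 × 2.09 × 3.4 = 1433 J
Total: 6482 + 454632 + 84714 + 66964 + 1433 = 614225 J = 614 kJ

q = 614 kJ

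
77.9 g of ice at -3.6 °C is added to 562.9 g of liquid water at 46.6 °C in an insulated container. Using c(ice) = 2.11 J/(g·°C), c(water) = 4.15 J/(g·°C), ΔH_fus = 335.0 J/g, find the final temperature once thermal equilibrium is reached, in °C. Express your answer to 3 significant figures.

T_f = 30.9 °C

Heat to bring ice to 0 °C and melt it: q₁ = 77.9×2.11×3.6 + 77.9×335.0 = 26688 J
Heat the water can supply cooling to 0 °C: 562.9×4.15×46.6 = 108859 J > q₁, so all ice melts.
Energy balance: 562.9×4.15×(46.6 − T) = 26688 + 77.9×4.15×(T − 0)
2336.035(46.6 − T) = 26688 + 323.285 T
108859 − 26688 = 2659.320 T
T = 82171 / 2659.320 = 30.90 °C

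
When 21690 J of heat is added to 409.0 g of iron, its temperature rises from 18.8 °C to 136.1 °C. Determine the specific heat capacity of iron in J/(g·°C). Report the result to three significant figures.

c = q / (m ΔT) = 21690 / (409.0 × 117.3)
c = 21690 / 47975.7 = 0.452 J/(g·°C)

c = 0.452 J/(g·°C)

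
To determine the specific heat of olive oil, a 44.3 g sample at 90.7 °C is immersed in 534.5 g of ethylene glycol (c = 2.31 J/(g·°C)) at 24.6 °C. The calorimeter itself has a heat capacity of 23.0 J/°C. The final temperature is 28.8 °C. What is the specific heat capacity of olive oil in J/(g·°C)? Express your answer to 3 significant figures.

c = 1.93 J/(g·°C)

q_gained = (534.5 × 2.31 + 23.0) × (28.8 − 24.6) = 5282 J
q_lost = 44.3 × c × (90.7 − 28.8) = 2742.17 c
Set equal: c = 5282 / 2742.17 = 1.93 J/(g·°C)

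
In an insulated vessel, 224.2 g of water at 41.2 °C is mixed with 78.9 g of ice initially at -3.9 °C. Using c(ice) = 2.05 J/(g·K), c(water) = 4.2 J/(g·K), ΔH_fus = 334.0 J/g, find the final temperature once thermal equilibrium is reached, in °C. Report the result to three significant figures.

T_f = 9.28 °C

Heat to bring ice to 0 °C and melt it: q₁ = 78.9×2.05×3.9 + 78.9×334.0 = 26983 J
Heat the water can supply cooling to 0 °C: 224.2×4.2×41.2 = 38795.6 J > q₁, so all ice melts.
Energy balance: 224.2×4.2×(41.2 − T) = 26983 + 78.9×4.2×(T − 0)
941.64(41.2 − T) = 26983 + 331.38 T
38795.6 − 26983 = 1273.02 T
T = 11812.6 / 1273.02 = 9.279 °C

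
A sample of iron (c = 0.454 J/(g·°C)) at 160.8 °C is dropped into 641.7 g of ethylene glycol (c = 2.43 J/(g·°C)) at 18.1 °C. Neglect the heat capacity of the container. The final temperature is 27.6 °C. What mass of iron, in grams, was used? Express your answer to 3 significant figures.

m = 245 g

q_gained = (641.7 × 2.43) × (27.6 − 18.1) = 14810 J
q_lost = m × 0.454 × (160.8 − 27.6) = 60.4728 m
m = 14810 / 60.4728 = 245 g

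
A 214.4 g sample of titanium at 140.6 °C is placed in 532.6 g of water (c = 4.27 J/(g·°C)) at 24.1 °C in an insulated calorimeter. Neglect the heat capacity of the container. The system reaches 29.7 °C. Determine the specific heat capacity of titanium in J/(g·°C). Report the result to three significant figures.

c = 0.536 J/(g·°C)

q_gained = (532.6 × 4.27) × (29.7 − 24.1) = 12740 J
q_lost = 214.4 × c × (140.6 − 29.7) = 23776.96 c
Set equal: c = 12740 / 23776.96 = 0.536 J/(g·°C)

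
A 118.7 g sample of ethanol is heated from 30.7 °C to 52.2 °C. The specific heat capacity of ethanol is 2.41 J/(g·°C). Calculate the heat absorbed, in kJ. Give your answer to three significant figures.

q = 6.15 kJ

q = m c ΔT = 118.7 × 2.41 × (52.2 − 30.7)
q = 118.7 × 2.41 × 21.5 = 6150 J = 6.15 kJ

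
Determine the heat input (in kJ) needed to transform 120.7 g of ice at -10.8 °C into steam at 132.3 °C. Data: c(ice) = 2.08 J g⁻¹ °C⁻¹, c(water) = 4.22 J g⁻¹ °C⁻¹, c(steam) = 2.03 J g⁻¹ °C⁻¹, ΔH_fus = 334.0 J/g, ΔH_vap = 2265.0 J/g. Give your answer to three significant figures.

q = 375 kJ

q1 (heat ice -10.8→0.0 °C): 120.7 × 2.08 × 10.8 = 2711 J
q2 (melt at 0 °C): 120.7 × 334.0 = 40314 J
q3 (heat water 0.0→100.0 °C): 120.7 × 4.22 × 100.0 = 50935 J
q4 (vaporize at 100 °C): 120.7 × 2265.0 = 273386 J
q5 (heat steam 100.0→132.3 °C): 120.7 × 2.03 × 32.3 = 7914 J
Total: 2711 + 40314 + 50935 + 273386 + 7914 = 375260 J = 375 kJ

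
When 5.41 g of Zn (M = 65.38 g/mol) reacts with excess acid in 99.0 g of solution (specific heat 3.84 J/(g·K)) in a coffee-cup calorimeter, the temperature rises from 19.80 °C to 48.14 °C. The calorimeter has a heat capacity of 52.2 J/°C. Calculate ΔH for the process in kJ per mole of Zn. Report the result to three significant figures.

|ΔT| = |48.14 − 19.80| = 28.34 °C
|q_surr| = (99.0 × 3.84 + 52.2) × 28.34 = 432.36 × 28.34 = 12250 J
n(Zn) = 5.41 / 65.38 = 0.08275 mol
Temperature rose, so q_rxn = −|q_surr| = -12.25 kJ
ΔH = q_rxn / n = -148.0 kJ/mol

ΔH = -148 kJ/mol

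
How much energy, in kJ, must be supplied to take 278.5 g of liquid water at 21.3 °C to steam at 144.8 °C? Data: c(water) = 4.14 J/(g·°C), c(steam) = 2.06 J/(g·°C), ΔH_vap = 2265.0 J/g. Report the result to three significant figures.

q = 747 kJ

q1 (heat water 21.3→100.0 °C): 278.5 × 4.14 × 78.7 = 90740 J
q2 (vaporize at 100 °C): 278.5 × 2265.0 = 630803 J
q3 (heat steam 100.0→144.8 °C): 278.5 × 2.06 × 44.8 = 25702 J
Total: 90740 + 630803 + 25702 = 747245 J = 747 kJ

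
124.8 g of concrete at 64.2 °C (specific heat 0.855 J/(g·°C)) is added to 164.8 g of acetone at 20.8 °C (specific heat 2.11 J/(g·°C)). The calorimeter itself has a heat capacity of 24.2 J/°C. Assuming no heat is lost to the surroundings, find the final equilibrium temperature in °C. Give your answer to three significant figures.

Heat lost by concrete = heat gained by acetone + calorimeter.
(124.8)(0.855)(64.2 − T) = [(164.8)(2.11) + 24.2](T − 20.8)
106.704 (64.2 − T) = 371.928 (T − 20.8)
6850.4 − 106.704 T = 371.928 T − 7736.1
14586.5 = 478.632 T
T = 30.48 °C

T_f = 30.5 °C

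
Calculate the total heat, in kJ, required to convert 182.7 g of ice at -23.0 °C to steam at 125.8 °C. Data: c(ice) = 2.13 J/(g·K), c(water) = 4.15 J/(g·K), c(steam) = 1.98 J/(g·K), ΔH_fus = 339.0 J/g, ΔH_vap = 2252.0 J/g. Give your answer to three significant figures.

q1 (heat ice -23.0→0.0 °C): 182.7 × 2.13 × 23.0 = 8950 J
q2 (melt at 0 °C): 182.7 × 339.0 = 61935 J
q3 (heat water 0.0→100.0 °C): 182.7 × 4.15 × 100.0 = 75821 J
q4 (vaporize at 100 °C): 182.7 × 2252.0 = 411440 J
q5 (heat steam 100.0→125.8 °C): 182.7 × 1.98 × 25.8 = 9333 J
Total: 8950 + 61935 + 75821 + 411440 + 9333 = 567479 J = 567 kJ

q = 567 kJ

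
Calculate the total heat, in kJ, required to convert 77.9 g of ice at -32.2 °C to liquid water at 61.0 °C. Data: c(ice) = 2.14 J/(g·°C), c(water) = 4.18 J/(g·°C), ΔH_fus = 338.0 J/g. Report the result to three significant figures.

q1 (heat ice -32.2→0.0 °C): 77.9 × 2.14 × 32.2 = 5368 J
q2 (melt at 0 °C): 77.9 × 338.0 = 26330 J
q3 (heat water 0.0→61.0 °C): 77.9 × 4.18 × 61.0 = 19863 J
Total: 5368 + 26330 + 19863 = 51561 J = 51.6 kJ

q = 51.6 kJ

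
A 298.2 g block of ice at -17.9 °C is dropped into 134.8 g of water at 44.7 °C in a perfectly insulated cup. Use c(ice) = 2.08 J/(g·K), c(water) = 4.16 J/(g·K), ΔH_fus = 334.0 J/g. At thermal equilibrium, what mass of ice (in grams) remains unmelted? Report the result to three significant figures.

Heat to warm all ice to 0 °C: 298.2×2.08×17.9 = 11103 J
Heat released by water cooling to 0 °C: 134.8×4.16×44.7 = 25066 J
25066 J < 11103 + 298.2×334.0 = 110701.8 J, so not all ice melts; final T = 0 °C.
Heat left for melting: 25066 − 11103 = 13963 J
Mass melted = 13963 / 334.0 = 41.81 g
Ice remaining = 298.2 − 41.81 = 256.39 g

m_ice remaining = 256 g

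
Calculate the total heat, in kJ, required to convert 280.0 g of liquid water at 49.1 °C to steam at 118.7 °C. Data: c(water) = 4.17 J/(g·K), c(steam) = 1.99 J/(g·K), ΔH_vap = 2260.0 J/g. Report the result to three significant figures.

q1 (heat water 49.1→100.0 °C): 280.0 × 4.17 × 50.9 = 59431 J
q2 (vaporize at 100 °C): 280.0 × 2260.0 = 632800 J
q3 (heat steam 100.0→118.7 °C): 280.0 × 1.99 × 18.7 = 10420 J
Total: 59431 + 632800 + 10420 = 702651 J = 703 kJ

q = 703 kJ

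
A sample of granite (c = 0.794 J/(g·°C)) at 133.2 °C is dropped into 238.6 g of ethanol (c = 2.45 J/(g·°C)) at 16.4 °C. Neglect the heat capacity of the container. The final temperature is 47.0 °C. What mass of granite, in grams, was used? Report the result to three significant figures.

q_gained = (238.6 × 2.45) × (47.0 − 16.4) = 17890 J
q_lost = m × 0.794 × (133.2 − 47.0) = 68.4428 m
m = 17890 / 68.4428 = 261 g

m = 261 g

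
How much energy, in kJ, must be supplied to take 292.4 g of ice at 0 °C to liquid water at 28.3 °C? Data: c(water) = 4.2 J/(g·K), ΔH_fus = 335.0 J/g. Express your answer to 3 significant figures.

q1 (melt at 0 °C): 292.4 × 335.0 = 97954 J
q2 (heat water 0.0→28.3 °C): 292.4 × 4.2 × 28.3 = 34755 J
Total: 97954 + 34755 = 132709 J = 133 kJ

q = 133 kJ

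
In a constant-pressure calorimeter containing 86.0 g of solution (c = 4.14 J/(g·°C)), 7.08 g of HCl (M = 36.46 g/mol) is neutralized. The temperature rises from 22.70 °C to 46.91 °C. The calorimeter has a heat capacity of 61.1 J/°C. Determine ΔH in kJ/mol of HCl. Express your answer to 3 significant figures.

ΔH = -52.0 kJ/mol

|ΔT| = |46.91 − 22.70| = 24.21 °C
|q_surr| = (86.0 × 4.14 + 61.1) × 24.21 = 417.14 × 24.21 = 10100 J
n(HCl) = 7.08 / 36.46 = 0.1942 mol
Temperature rose, so q_rxn = −|q_surr| = -10.10 kJ
ΔH = q_rxn / n = -52.01 kJ/mol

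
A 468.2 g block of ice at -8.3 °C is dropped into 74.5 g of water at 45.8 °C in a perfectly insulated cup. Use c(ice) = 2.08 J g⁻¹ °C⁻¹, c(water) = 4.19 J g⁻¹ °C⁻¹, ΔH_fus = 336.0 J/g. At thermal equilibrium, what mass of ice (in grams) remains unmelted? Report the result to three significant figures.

m_ice remaining = 450 g

Heat to warm all ice to 0 °C: 468.2×2.08×8.3 = 8083.0 J
Heat released by water cooling to 0 °C: 74.5×4.19×45.8 = 14297 J
14297 J < 8083.0 + 468.2×336.0 = 165398.2 J, so not all ice melts; final T = 0 °C.
Heat left for melting: 14297 − 8083.0 = 6214.0 J
Mass melted = 6214.0 / 336.0 = 18.49 g
Ice remaining = 468.2 − 18.49 = 449.71 g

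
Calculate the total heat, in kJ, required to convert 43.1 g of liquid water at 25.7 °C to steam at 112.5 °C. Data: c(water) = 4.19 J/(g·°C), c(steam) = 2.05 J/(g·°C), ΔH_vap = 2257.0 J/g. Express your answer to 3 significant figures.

q1 (heat water 25.7→100.0 °C): 43.1 × 4.19 × 74.3 = 13418 J
q2 (vaporize at 100 °C): 43.1 × 2257.0 = 97277 J
q3 (heat steam 100.0→112.5 °C): 43.1 × 2.05 × 12.5 = 1104 J
Total: 13418 + 97277 + 1104 = 111799 J = 112 kJ

q = 112 kJ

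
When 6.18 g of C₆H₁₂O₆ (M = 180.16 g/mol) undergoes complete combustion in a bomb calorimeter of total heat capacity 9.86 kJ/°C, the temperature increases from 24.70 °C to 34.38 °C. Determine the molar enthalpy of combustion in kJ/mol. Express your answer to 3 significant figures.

ΔH = -2780 kJ/mol

ΔT = 34.38 − 24.70 = 9.68 °C
q_cal = C_cal × ΔT = 9.86 × 9.68 = 95.4448 kJ
n = 6.18 / 180.16 = 0.03430 mol
q_rxn = −q_cal = -95.4448 kJ
ΔH = -95.4448 / 0.03430 = -2783 kJ/mol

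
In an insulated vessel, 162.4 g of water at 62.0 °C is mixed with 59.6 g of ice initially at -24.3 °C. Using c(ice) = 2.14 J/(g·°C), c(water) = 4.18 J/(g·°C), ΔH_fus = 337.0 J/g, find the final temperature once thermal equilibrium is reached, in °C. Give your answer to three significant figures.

Heat to bring ice to 0 °C and melt it: q₁ = 59.6×2.14×24.3 + 59.6×337.0 = 23185 J
Heat the water can supply cooling to 0 °C: 162.4×4.18×62.0 = 42087.6 J > q₁, so all ice melts.
Energy balance: 162.4×4.18×(62.0 − T) = 23185 + 59.6×4.18×(T − 0)
678.832(62.0 − T) = 23185 + 249.128 T
42087.6 − 23185 = 927.960 T
T = 18902.6 / 927.960 = 20.37 °C

T_f = 20.4 °C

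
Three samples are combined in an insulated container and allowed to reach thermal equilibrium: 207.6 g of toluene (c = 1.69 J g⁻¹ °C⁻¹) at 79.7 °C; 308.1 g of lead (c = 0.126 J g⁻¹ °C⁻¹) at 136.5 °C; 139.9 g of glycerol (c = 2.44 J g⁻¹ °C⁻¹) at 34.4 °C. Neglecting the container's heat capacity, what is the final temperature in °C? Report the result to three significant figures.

Σ mᵢcᵢ(T − Tᵢ) = 0  ⇒  T = Σ mᵢcᵢTᵢ / Σ mᵢcᵢ
Σ mᵢcᵢ = 207.6×1.69 + 308.1×0.126 + 139.9×2.44 = 731.0206
Σ mᵢcᵢTᵢ = 350.844×79.7 + 38.8206×136.5 + 341.356×34.4 = 45004
T = 45004 / 731.0206 = 61.56 °C

T_f = 61.6 °C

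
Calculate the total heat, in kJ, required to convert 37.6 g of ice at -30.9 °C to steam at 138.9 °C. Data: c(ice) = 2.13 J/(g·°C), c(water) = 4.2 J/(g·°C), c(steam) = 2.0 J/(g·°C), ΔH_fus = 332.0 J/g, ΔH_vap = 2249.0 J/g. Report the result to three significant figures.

q1 (heat ice -30.9→0.0 °C): 37.6 × 2.13 × 30.9 = 2475 J
q2 (melt at 0 °C): 37.6 × 332.0 = 12483 J
q3 (heat water 0.0→100.0 °C): 37.6 × 4.2 × 100.0 = 15792 J
q4 (vaporize at 100 °C): 37.6 × 2249.0 = 84562 J
q5 (heat steam 100.0→138.9 °C): 37.6 × 2.0 × 38.9 = 2925 J
Total: 2475 + 12483 + 15792 + 84562 + 2925 = 118237 J = 118 kJ

q = 118 kJ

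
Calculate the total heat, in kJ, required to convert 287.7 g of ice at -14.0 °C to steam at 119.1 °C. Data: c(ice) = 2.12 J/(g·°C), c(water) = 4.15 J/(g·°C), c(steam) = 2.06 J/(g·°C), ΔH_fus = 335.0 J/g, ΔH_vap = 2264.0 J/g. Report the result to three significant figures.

q1 (heat ice -14.0→0.0 °C): 287.7 × 2.12 × 14.0 = 8539 J
q2 (melt at 0 °C): 287.7 × 335.0 = 96380 J
q3 (heat water 0.0→100.0 °C): 287.7 × 4.15 × 100.0 = 119396 J
q4 (vaporize at 100 °C): 287.7 × 2264.0 = 651353 J
q5 (heat steam 100.0→119.1 °C): 287.7 × 2.06 × 19.1 = 11320 J
Total: 8539 + 96380 + 119396 + 651353 + 11320 = 886988 J = 887 kJ

q = 887 kJ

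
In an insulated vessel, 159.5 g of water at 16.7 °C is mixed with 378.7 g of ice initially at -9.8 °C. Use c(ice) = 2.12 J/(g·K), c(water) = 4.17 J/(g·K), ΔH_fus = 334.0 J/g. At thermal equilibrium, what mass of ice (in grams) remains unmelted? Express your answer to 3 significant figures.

Heat to warm all ice to 0 °C: 378.7×2.12×9.8 = 7867.9 J
Heat released by water cooling to 0 °C: 159.5×4.17×16.7 = 11107 J
11107 J < 7867.9 + 378.7×334.0 = 134353.7 J, so not all ice melts; final T = 0 °C.
Heat left for melting: 11107 − 7867.9 = 3239.1 J
Mass melted = 3239.1 / 334.0 = 9.698 g
Ice remaining = 378.7 − 9.698 = 369.002 g

m_ice remaining = 369 g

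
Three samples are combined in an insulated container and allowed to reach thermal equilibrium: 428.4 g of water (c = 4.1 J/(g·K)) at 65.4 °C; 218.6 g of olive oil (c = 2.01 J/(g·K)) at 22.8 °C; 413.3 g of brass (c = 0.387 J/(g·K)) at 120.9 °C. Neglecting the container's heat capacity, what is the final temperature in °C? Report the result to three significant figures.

T_f = 61.2 °C

Σ mᵢcᵢ(T − Tᵢ) = 0  ⇒  T = Σ mᵢcᵢTᵢ / Σ mᵢcᵢ
Σ mᵢcᵢ = 428.4×4.1 + 218.6×2.01 + 413.3×0.387 = 2355.7731
Σ mᵢcᵢTᵢ = 1756.44×65.4 + 439.386×22.8 + 159.9471×120.9 = 144230
T = 144230 / 2355.7731 = 61.22 °C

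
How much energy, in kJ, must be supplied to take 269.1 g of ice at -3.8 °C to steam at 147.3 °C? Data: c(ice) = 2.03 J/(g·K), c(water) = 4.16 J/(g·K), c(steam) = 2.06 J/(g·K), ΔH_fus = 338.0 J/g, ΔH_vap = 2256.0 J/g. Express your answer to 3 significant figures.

q = 838 kJ

q1 (heat ice -3.8→0.0 °C): 269.1 × 2.03 × 3.8 = 2076 J
q2 (melt at 0 °C): 269.1 × 338.0 = 90956 J
q3 (heat water 0.0→100.0 °C): 269.1 × 4.16 × 100.0 = 111946 J
q4 (vaporize at 100 °C): 269.1 × 2256.0 = 607090 J
q5 (heat steam 100.0→147.3 °C): 269.1 × 2.06 × 47.3 = 26221 J
Total: 2076 + 90956 + 111946 + 607090 + 26221 = 838289 J = 838 kJ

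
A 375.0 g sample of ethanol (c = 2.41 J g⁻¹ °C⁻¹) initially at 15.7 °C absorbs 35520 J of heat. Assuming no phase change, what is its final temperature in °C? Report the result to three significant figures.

ΔT = q / (m c) = 35520 / (375.0 × 2.41) = 39.30 °C
T_f = 15.7 + 39.30 = 55.00 °C

T_f = 55.0 °C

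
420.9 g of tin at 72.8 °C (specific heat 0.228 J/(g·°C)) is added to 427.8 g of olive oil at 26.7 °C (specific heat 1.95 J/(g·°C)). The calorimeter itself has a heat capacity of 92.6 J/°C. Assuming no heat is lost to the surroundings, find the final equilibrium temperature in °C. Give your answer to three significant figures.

Heat lost by tin = heat gained by olive oil + calorimeter.
(420.9)(0.228)(72.8 − T) = [(427.8)(1.95) + 92.6](T − 26.7)
95.9652 (72.8 − T) = 926.81 (T − 26.7)
6986.3 − 95.9652 T = 926.81 T − 24746
31732.3 = 1022.7752 T
T = 31.03 °C

T_f = 31.0 °C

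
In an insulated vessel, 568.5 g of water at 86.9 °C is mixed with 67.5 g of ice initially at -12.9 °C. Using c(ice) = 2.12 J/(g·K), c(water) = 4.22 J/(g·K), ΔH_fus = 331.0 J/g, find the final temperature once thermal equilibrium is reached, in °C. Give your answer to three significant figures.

Heat to bring ice to 0 °C and melt it: q₁ = 67.5×2.12×12.9 + 67.5×331.0 = 24188 J
Heat the water can supply cooling to 0 °C: 568.5×4.22×86.9 = 208479 J > q₁, so all ice melts.
Energy balance: 568.5×4.22×(86.9 − T) = 24188 + 67.5×4.22×(T − 0)
2399.07(86.9 − T) = 24188 + 284.85 T
208479 − 24188 = 2683.92 T
T = 184291 / 2683.92 = 68.66 °C

T_f = 68.7 °C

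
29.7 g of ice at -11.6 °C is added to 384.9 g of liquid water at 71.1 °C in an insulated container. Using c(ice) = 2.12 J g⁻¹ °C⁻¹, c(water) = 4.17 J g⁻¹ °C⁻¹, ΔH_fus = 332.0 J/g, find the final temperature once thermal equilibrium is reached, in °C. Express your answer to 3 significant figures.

Heat to bring ice to 0 °C and melt it: q₁ = 29.7×2.12×11.6 + 29.7×332.0 = 10591 J
Heat the water can supply cooling to 0 °C: 384.9×4.17×71.1 = 114118 J > q₁, so all ice melts.
Energy balance: 384.9×4.17×(71.1 − T) = 10591 + 29.7×4.17×(T − 0)
1605.033(71.1 − T) = 10591 + 123.849 T
114118 − 10591 = 1728.882 T
T = 103527 / 1728.882 = 59.88 °C

T_f = 59.9 °C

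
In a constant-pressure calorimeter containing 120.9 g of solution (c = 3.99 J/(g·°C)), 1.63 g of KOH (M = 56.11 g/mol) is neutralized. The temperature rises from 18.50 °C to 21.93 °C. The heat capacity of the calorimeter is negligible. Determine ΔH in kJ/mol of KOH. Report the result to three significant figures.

|ΔT| = |21.93 − 18.50| = 3.43 °C
|q_surr| = (120.9 × 3.99) × 3.43 = 482.391 × 3.43 = 1655 J
n(KOH) = 1.63 / 56.11 = 0.02905 mol
Temperature rose, so q_rxn = −|q_surr| = -1.655 kJ
ΔH = q_rxn / n = -56.97 kJ/mol

ΔH = -57.0 kJ/mol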